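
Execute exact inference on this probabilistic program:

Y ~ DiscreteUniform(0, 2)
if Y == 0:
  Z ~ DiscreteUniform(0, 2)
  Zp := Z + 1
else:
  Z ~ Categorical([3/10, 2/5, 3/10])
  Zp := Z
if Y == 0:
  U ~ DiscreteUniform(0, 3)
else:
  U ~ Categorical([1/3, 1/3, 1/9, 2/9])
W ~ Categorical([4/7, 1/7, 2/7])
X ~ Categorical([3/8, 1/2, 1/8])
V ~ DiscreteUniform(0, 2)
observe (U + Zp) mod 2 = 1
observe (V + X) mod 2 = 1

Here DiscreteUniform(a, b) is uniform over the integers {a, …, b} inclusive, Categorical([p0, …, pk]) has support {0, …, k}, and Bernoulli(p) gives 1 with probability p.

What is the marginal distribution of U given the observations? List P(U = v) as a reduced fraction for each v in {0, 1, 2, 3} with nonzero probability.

P(U=0) = 39/137, P(U=1) = 87/274, P(U=2) = 23/137, P(U=3) = 63/274

Enumerate traces; 216 have nonzero weight after conditioning:
  (Y=0, Z=0, U=0, W=0, X=0, V=1) weight 1/504
  (Y=0, Z=0, U=0, W=0, X=1, V=0) weight 1/378
  (Y=0, Z=0, U=0, W=0, X=1, V=2) weight 1/378
  (Y=0, Z=0, U=0, W=0, X=2, V=1) weight 1/1512
  (Y=0, Z=0, U=0, W=1, X=0, V=1) weight 1/2016
  (Y=0, Z=0, U=0, W=1, X=1, V=0) weight 1/1512
  (Y=0, Z=0, U=0, W=1, X=1, V=2) weight 1/1512
  (Y=0, Z=0, U=0, W=1, X=2, V=1) weight 1/6048
  (Y=0, Z=0, U=2, W=0, X=0, V=1) weight 1/504
  (Y=0, Z=1, U=1, W=0, X=0, V=1) weight 1/504
  … 206 more
Group by U:
  weight(U=0) = 13/180
  weight(U=1) = 29/360
  weight(U=2) = 23/540
  weight(U=3) = 7/120
Total weight = 13/180 + 29/360 + 23/540 + 7/120 = 137/540
P(U=0 | obs) = 13/180 / 137/540 = 39/137
P(U=1 | obs) = 29/360 / 137/540 = 87/274
P(U=2 | obs) = 23/540 / 137/540 = 23/137
P(U=3 | obs) = 7/120 / 137/540 = 63/274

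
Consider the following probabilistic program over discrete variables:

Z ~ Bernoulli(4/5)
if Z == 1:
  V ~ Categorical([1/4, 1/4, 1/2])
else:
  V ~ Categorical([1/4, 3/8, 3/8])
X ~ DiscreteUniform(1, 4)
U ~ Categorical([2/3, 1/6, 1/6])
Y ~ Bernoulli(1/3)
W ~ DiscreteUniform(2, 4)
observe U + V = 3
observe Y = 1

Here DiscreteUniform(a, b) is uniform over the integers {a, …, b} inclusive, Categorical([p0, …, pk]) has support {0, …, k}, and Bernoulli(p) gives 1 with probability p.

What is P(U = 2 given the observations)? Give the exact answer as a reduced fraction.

P(U = 2 | obs) = 11/30

Enumerate traces; 48 have nonzero weight after conditioning:
  (Z=0, V=1, X=1, U=2, Y=1, W=2) weight 1/2880
  (Z=0, V=1, X=1, U=2, Y=1, W=3) weight 1/2880
  (Z=0, V=1, X=1, U=2, Y=1, W=4) weight 1/2880
  (Z=0, V=1, X=2, U=2, Y=1, W=2) weight 1/2880
  (Z=0, V=1, X=2, U=2, Y=1, W=3) weight 1/2880
  (Z=0, V=1, X=2, U=2, Y=1, W=4) weight 1/2880
  (Z=0, V=1, X=3, U=2, Y=1, W=2) weight 1/2880
  (Z=0, V=1, X=3, U=2, Y=1, W=3) weight 1/2880
  (Z=0, V=2, X=1, U=1, Y=1, W=2) weight 1/2880
  … 39 more
Group by U:
  weight(U=1) = 19/720
  weight(U=2) = 11/720
Total weight = 19/720 + 11/720 = 1/24
P(U=1 | obs) = 19/720 / 1/24 = 19/30
P(U=2 | obs) = 11/720 / 1/24 = 11/30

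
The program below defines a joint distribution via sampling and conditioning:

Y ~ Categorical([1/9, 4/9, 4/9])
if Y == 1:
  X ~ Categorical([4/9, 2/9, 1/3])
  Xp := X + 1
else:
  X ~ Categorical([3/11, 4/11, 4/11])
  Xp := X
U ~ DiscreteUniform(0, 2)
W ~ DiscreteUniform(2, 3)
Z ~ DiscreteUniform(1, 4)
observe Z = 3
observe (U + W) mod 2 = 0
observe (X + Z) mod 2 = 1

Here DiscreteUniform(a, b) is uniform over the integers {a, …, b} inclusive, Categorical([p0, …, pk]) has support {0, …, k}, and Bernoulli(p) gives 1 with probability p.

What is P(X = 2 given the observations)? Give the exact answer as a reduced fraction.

Enumerate traces; 18 have nonzero weight after conditioning:
  (Y=0, X=0, U=0, W=2, Z=3) weight 1/792
  (Y=0, X=0, U=1, W=3, Z=3) weight 1/792
  (Y=0, X=0, U=2, W=2, Z=3) weight 1/792
  (Y=0, X=2, U=0, W=2, Z=3) weight 1/594
  (Y=0, X=2, U=1, W=3, Z=3) weight 1/594
  (Y=0, X=2, U=2, W=2, Z=3) weight 1/594
  (Y=1, X=0, U=0, W=2, Z=3) weight 2/243
  (Y=1, X=0, U=1, W=3, Z=3) weight 2/243
  … 10 more
Group by X:
  weight(X=0) = 311/7128
  weight(X=2) = 13/297
Total weight = 311/7128 + 13/297 = 623/7128
P(X=0 | obs) = 311/7128 / 623/7128 = 311/623
P(X=2 | obs) = 13/297 / 623/7128 = 312/623

P(X = 2 | obs) = 312/623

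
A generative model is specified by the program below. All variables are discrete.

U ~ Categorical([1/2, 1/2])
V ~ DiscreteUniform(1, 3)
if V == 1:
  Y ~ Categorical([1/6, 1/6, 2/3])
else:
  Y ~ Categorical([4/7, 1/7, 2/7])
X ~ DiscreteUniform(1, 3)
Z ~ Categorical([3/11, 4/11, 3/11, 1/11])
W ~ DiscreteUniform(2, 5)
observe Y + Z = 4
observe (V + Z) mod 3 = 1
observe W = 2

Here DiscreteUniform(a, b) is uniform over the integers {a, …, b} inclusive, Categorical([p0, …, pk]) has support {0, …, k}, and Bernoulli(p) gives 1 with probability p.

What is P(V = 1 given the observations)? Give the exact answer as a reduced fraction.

P(V = 1 | obs) = 7/43

Enumerate traces; 12 have nonzero weight after conditioning:
  (U=0, V=1, Y=1, X=1, Z=3, W=2) weight 1/4752
  (U=0, V=1, Y=1, X=2, Z=3, W=2) weight 1/4752
  (U=0, V=1, Y=1, X=3, Z=3, W=2) weight 1/4752
  (U=0, V=2, Y=2, X=1, Z=2, W=2) weight 1/924
  (U=0, V=2, Y=2, X=2, Z=2, W=2) weight 1/924
  (U=0, V=2, Y=2, X=3, Z=2, W=2) weight 1/924
  (U=1, V=1, Y=1, X=1, Z=3, W=2) weight 1/4752
  (U=1, V=1, Y=1, X=2, Z=3, W=2) weight 1/4752
  … 4 more
Group by V:
  weight(V=1) = 1/792
  weight(V=2) = 1/154
Total weight = 1/792 + 1/154 = 43/5544
P(V=1 | obs) = 1/792 / 43/5544 = 7/43
P(V=2 | obs) = 1/154 / 43/5544 = 36/43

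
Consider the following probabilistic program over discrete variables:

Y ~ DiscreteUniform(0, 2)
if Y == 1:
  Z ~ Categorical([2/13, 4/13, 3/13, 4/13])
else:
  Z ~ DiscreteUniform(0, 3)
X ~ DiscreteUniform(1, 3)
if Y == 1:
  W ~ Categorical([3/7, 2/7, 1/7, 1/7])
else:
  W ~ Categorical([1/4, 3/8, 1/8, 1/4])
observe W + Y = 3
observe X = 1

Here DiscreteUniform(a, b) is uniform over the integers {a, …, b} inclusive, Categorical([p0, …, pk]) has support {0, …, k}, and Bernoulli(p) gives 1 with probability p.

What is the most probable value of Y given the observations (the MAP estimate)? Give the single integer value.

Enumerate traces; 12 have nonzero weight after conditioning:
  (Y=0, Z=0, X=1, W=3) weight 1/144
  (Y=0, Z=1, X=1, W=3) weight 1/144
  (Y=0, Z=2, X=1, W=3) weight 1/144
  (Y=0, Z=3, X=1, W=3) weight 1/144
  (Y=1, Z=0, X=1, W=2) weight 2/819
  (Y=1, Z=1, X=1, W=2) weight 4/819
  (Y=1, Z=2, X=1, W=2) weight 1/273
  (Y=1, Z=3, X=1, W=2) weight 4/819
  (Y=2, Z=0, X=1, W=1) weight 1/96
  … 3 more
Group by Y:
  weight(Y=0) = 1/36
  weight(Y=1) = 1/63
  weight(Y=2) = 1/24
Total weight = 1/36 + 1/63 + 1/24 = 43/504
P(Y=0 | obs) = 1/36 / 43/504 = 14/43
P(Y=1 | obs) = 1/63 / 43/504 = 8/43
P(Y=2 | obs) = 1/24 / 43/504 = 21/43
argmax = 2

argmax_v P(Y = v | obs) = 2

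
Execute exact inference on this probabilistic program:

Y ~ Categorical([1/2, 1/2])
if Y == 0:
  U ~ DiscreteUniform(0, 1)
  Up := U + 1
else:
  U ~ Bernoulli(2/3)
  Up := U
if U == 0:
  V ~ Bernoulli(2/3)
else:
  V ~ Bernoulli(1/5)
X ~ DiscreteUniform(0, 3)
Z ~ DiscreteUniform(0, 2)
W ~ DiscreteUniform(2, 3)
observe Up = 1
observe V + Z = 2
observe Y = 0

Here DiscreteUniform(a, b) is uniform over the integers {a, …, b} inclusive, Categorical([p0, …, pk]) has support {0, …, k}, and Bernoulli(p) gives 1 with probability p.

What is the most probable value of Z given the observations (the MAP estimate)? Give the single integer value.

Enumerate traces; 16 have nonzero weight after conditioning:
  (Y=0, U=0, V=0, X=0, Z=2, W=2) weight 1/288
  (Y=0, U=0, V=0, X=0, Z=2, W=3) weight 1/288
  (Y=0, U=0, V=0, X=1, Z=2, W=2) weight 1/288
  (Y=0, U=0, V=0, X=1, Z=2, W=3) weight 1/288
  (Y=0, U=0, V=0, X=2, Z=2, W=2) weight 1/288
  (Y=0, U=0, V=0, X=2, Z=2, W=3) weight 1/288
  (Y=0, U=0, V=0, X=3, Z=2, W=2) weight 1/288
  (Y=0, U=0, V=0, X=3, Z=2, W=3) weight 1/288
  (Y=0, U=0, V=1, X=0, Z=1, W=2) weight 1/144
  … 7 more
Group by Z:
  weight(Z=1) = 1/18
  weight(Z=2) = 1/36
Total weight = 1/18 + 1/36 = 1/12
P(Z=1 | obs) = 1/18 / 1/12 = 2/3
P(Z=2 | obs) = 1/36 / 1/12 = 1/3
argmax = 1

argmax_v P(Z = v | obs) = 1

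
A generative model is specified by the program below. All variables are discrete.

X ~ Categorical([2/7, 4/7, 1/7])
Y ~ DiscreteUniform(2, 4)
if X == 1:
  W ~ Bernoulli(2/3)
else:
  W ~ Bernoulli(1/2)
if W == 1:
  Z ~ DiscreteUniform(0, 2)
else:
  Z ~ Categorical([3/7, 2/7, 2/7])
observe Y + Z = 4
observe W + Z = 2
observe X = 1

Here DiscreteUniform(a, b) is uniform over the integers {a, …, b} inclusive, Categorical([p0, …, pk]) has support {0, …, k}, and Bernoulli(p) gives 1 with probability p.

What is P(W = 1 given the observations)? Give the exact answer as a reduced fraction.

Enumerate traces; 2 have nonzero weight after conditioning:
  (X=1, Y=2, W=0, Z=2) weight 8/441
  (X=1, Y=3, W=1, Z=1) weight 8/189
Group by W:
  weight(W=0) = 8/441
  weight(W=1) = 8/189
Total weight = 8/441 + 8/189 = 80/1323
P(W=0 | obs) = 8/441 / 80/1323 = 3/10
P(W=1 | obs) = 8/189 / 80/1323 = 7/10

P(W = 1 | obs) = 7/10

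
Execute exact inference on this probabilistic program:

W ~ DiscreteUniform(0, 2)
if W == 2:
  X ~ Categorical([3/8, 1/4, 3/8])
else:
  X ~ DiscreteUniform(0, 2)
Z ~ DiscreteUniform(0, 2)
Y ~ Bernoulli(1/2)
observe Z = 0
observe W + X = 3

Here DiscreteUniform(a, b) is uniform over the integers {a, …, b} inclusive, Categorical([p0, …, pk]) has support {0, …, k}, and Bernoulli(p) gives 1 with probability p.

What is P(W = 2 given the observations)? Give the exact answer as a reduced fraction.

Enumerate traces; 4 have nonzero weight after conditioning:
  (W=1, X=2, Z=0, Y=0) weight 1/54
  (W=1, X=2, Z=0, Y=1) weight 1/54
  (W=2, X=1, Z=0, Y=0) weight 1/72
  (W=2, X=1, Z=0, Y=1) weight 1/72
Group by W:
  weight(W=1) = 1/27
  weight(W=2) = 1/36
Total weight = 1/27 + 1/36 = 7/108
P(W=1 | obs) = 1/27 / 7/108 = 4/7
P(W=2 | obs) = 1/36 / 7/108 = 3/7

P(W = 2 | obs) = 3/7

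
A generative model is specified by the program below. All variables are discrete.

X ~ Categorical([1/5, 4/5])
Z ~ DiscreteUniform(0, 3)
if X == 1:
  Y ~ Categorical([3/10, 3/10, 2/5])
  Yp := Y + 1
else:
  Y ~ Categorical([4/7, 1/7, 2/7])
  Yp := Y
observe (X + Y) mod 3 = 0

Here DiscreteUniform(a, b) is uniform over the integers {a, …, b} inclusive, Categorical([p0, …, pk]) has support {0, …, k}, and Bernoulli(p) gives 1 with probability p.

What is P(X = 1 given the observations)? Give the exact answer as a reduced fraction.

Enumerate traces; 8 have nonzero weight after conditioning:
  (X=0, Z=0, Y=0) weight 1/35
  (X=0, Z=1, Y=0) weight 1/35
  (X=0, Z=2, Y=0) weight 1/35
  (X=0, Z=3, Y=0) weight 1/35
  (X=1, Z=0, Y=2) weight 2/25
  (X=1, Z=1, Y=2) weight 2/25
  (X=1, Z=2, Y=2) weight 2/25
  (X=1, Z=3, Y=2) weight 2/25
Group by X:
  weight(X=0) = 4/35
  weight(X=1) = 8/25
Total weight = 4/35 + 8/25 = 76/175
P(X=0 | obs) = 4/35 / 76/175 = 5/19
P(X=1 | obs) = 8/25 / 76/175 = 14/19

P(X = 1 | obs) = 14/19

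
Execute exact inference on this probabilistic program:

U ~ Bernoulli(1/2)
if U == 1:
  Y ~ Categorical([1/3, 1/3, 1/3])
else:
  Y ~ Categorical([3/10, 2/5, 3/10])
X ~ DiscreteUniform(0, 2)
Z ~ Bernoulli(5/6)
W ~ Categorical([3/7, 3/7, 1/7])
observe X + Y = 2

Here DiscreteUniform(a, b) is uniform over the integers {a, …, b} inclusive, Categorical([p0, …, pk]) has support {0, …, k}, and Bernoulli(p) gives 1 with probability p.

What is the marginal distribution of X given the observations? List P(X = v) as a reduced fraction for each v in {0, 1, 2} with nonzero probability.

P(X=0) = 19/60, P(X=1) = 11/30, P(X=2) = 19/60

Enumerate traces; 36 have nonzero weight after conditioning:
  (U=0, Y=0, X=2, Z=0, W=0) weight 1/280
  (U=0, Y=0, X=2, Z=0, W=1) weight 1/280
  (U=0, Y=0, X=2, Z=0, W=2) weight 1/840
  (U=0, Y=0, X=2, Z=1, W=0) weight 1/56
  (U=0, Y=0, X=2, Z=1, W=1) weight 1/56
  (U=0, Y=0, X=2, Z=1, W=2) weight 1/168
  (U=0, Y=1, X=1, Z=0, W=0) weight 1/210
  (U=0, Y=1, X=1, Z=0, W=1) weight 1/210
  (U=0, Y=2, X=0, Z=0, W=0) weight 1/280
  … 27 more
Group by X:
  weight(X=0) = 19/180
  weight(X=1) = 11/90
  weight(X=2) = 19/180
Total weight = 19/180 + 11/90 + 19/180 = 1/3
P(X=0 | obs) = 19/180 / 1/3 = 19/60
P(X=1 | obs) = 11/90 / 1/3 = 11/30
P(X=2 | obs) = 19/180 / 1/3 = 19/60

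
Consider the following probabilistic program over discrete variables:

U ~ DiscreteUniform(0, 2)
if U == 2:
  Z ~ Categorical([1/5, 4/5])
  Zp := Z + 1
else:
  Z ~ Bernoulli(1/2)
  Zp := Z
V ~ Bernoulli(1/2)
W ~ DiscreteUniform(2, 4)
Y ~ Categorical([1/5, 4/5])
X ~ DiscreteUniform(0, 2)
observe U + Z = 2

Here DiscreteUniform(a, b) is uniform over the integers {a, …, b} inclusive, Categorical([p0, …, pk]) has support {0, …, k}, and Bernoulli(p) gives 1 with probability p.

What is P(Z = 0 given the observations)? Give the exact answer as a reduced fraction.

Enumerate traces; 72 have nonzero weight after conditioning:
  (U=1, Z=1, V=0, W=2, Y=0, X=0) weight 1/540
  (U=1, Z=1, V=0, W=2, Y=0, X=1) weight 1/540
  (U=1, Z=1, V=0, W=2, Y=0, X=2) weight 1/540
  (U=1, Z=1, V=0, W=2, Y=1, X=0) weight 1/135
  (U=1, Z=1, V=0, W=2, Y=1, X=1) weight 1/135
  (U=1, Z=1, V=0, W=2, Y=1, X=2) weight 1/135
  (U=1, Z=1, V=0, W=3, Y=0, X=0) weight 1/540
  (U=1, Z=1, V=0, W=3, Y=0, X=1) weight 1/540
  (U=2, Z=0, V=0, W=2, Y=0, X=0) weight 1/1350
  … 63 more
Group by Z:
  weight(Z=0) = 1/15
  weight(Z=1) = 1/6
Total weight = 1/15 + 1/6 = 7/30
P(Z=0 | obs) = 1/15 / 7/30 = 2/7
P(Z=1 | obs) = 1/6 / 7/30 = 5/7

P(Z = 0 | obs) = 2/7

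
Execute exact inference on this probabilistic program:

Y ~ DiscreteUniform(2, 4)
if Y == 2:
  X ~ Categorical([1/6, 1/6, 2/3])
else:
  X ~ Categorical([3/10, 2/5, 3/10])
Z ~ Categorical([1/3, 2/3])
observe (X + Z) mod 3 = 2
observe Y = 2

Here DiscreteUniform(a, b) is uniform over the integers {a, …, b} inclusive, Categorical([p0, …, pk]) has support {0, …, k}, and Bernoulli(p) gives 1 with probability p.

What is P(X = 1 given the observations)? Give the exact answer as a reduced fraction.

P(X = 1 | obs) = 1/3

Enumerate traces; 2 have nonzero weight after conditioning:
  (Y=2, X=1, Z=1) weight 1/27
  (Y=2, X=2, Z=0) weight 2/27
Group by X:
  weight(X=1) = 1/27
  weight(X=2) = 2/27
Total weight = 1/27 + 2/27 = 1/9
P(X=1 | obs) = 1/27 / 1/9 = 1/3
P(X=2 | obs) = 2/27 / 1/9 = 2/3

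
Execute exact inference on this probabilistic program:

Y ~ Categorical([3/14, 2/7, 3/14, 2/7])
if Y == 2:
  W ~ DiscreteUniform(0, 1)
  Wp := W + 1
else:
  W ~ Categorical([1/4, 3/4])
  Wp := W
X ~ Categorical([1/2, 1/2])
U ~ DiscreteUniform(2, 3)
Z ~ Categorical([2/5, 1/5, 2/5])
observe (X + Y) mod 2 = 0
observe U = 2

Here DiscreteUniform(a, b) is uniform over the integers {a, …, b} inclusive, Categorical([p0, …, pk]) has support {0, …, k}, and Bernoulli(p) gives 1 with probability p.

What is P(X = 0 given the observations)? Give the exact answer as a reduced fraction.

P(X = 0 | obs) = 3/7

Enumerate traces; 24 have nonzero weight after conditioning:
  (Y=0, W=0, X=0, U=2, Z=0) weight 3/560
  (Y=0, W=0, X=0, U=2, Z=1) weight 3/1120
  (Y=0, W=0, X=0, U=2, Z=2) weight 3/560
  (Y=0, W=1, X=0, U=2, Z=0) weight 9/560
  (Y=0, W=1, X=0, U=2, Z=1) weight 9/1120
  (Y=0, W=1, X=0, U=2, Z=2) weight 9/560
  (Y=1, W=0, X=1, U=2, Z=0) weight 1/140
  (Y=1, W=0, X=1, U=2, Z=1) weight 1/280
  … 16 more
Group by X:
  weight(X=0) = 3/28
  weight(X=1) = 1/7
Total weight = 3/28 + 1/7 = 1/4
P(X=0 | obs) = 3/28 / 1/4 = 3/7
P(X=1 | obs) = 1/7 / 1/4 = 4/7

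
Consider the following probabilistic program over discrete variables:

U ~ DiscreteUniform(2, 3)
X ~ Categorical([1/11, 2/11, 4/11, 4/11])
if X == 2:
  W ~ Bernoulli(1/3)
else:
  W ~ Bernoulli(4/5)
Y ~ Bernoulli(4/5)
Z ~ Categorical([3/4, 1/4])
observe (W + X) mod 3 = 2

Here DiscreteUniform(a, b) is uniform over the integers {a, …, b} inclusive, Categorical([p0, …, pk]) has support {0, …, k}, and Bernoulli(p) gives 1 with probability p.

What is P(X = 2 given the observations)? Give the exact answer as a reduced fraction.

Enumerate traces; 16 have nonzero weight after conditioning:
  (U=2, X=1, W=1, Y=0, Z=0) weight 3/275
  (U=2, X=1, W=1, Y=0, Z=1) weight 1/275
  (U=2, X=1, W=1, Y=1, Z=0) weight 12/275
  (U=2, X=1, W=1, Y=1, Z=1) weight 4/275
  (U=2, X=2, W=0, Y=0, Z=0) weight 1/55
  (U=2, X=2, W=0, Y=0, Z=1) weight 1/165
  (U=2, X=2, W=0, Y=1, Z=0) weight 4/55
  (U=2, X=2, W=0, Y=1, Z=1) weight 4/165
  … 8 more
Group by X:
  weight(X=1) = 8/55
  weight(X=2) = 8/33
Total weight = 8/55 + 8/33 = 64/165
P(X=1 | obs) = 8/55 / 64/165 = 3/8
P(X=2 | obs) = 8/33 / 64/165 = 5/8

P(X = 2 | obs) = 5/8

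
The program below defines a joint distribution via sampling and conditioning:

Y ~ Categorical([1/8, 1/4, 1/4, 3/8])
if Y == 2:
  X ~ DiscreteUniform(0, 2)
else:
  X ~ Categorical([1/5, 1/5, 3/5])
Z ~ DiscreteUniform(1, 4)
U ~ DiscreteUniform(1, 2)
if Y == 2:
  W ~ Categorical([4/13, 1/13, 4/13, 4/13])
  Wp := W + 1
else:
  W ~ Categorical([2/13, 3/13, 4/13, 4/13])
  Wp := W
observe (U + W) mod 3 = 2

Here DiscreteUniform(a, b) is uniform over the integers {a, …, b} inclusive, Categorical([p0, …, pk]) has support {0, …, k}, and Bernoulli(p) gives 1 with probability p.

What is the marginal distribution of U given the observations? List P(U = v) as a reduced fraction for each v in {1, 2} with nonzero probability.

P(U=1) = 5/18, P(U=2) = 13/18

Enumerate traces; 144 have nonzero weight after conditioning:
  (Y=0, X=0, Z=1, U=1, W=1) weight 3/4160
  (Y=0, X=0, Z=1, U=2, W=0) weight 1/2080
  (Y=0, X=0, Z=1, U=2, W=3) weight 1/1040
  (Y=0, X=0, Z=2, U=1, W=1) weight 3/4160
  (Y=0, X=0, Z=2, U=2, W=0) weight 1/2080
  (Y=0, X=0, Z=2, U=2, W=3) weight 1/1040
  (Y=0, X=0, Z=3, U=1, W=1) weight 3/4160
  (Y=0, X=0, Z=3, U=2, W=0) weight 1/2080
  … 136 more
Group by U:
  weight(U=1) = 5/52
  weight(U=2) = 1/4
Total weight = 5/52 + 1/4 = 9/26
P(U=1 | obs) = 5/52 / 9/26 = 5/18
P(U=2 | obs) = 1/4 / 9/26 = 13/18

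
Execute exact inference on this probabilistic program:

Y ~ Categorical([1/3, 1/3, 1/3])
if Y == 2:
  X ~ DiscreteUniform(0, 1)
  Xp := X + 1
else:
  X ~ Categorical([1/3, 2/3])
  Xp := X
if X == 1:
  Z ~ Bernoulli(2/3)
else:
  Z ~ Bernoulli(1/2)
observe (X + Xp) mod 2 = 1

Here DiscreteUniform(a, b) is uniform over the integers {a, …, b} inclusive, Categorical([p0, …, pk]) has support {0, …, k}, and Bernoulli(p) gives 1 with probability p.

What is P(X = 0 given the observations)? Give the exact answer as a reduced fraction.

Enumerate traces; 4 have nonzero weight after conditioning:
  (Y=2, X=0, Z=0) weight 1/12
  (Y=2, X=0, Z=1) weight 1/12
  (Y=2, X=1, Z=0) weight 1/18
  (Y=2, X=1, Z=1) weight 1/9
Group by X:
  weight(X=0) = 1/6
  weight(X=1) = 1/6
Total weight = 1/6 + 1/6 = 1/3
P(X=0 | obs) = 1/6 / 1/3 = 1/2
P(X=1 | obs) = 1/6 / 1/3 = 1/2

P(X = 0 | obs) = 1/2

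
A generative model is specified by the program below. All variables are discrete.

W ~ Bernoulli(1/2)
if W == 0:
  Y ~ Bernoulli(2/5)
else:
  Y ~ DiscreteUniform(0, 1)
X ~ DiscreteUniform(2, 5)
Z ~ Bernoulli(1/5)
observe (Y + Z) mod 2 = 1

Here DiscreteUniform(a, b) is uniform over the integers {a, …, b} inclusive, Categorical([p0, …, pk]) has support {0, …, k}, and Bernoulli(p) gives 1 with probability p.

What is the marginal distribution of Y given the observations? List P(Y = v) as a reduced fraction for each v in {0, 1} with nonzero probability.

P(Y=0) = 11/47, P(Y=1) = 36/47

Enumerate traces; 16 have nonzero weight after conditioning:
  (W=0, Y=0, X=2, Z=1) weight 3/200
  (W=0, Y=0, X=3, Z=1) weight 3/200
  (W=0, Y=0, X=4, Z=1) weight 3/200
  (W=0, Y=0, X=5, Z=1) weight 3/200
  (W=0, Y=1, X=2, Z=0) weight 1/25
  (W=0, Y=1, X=3, Z=0) weight 1/25
  (W=0, Y=1, X=4, Z=0) weight 1/25
  (W=0, Y=1, X=5, Z=0) weight 1/25
  … 8 more
Group by Y:
  weight(Y=0) = 11/100
  weight(Y=1) = 9/25
Total weight = 11/100 + 9/25 = 47/100
P(Y=0 | obs) = 11/100 / 47/100 = 11/47
P(Y=1 | obs) = 9/25 / 47/100 = 36/47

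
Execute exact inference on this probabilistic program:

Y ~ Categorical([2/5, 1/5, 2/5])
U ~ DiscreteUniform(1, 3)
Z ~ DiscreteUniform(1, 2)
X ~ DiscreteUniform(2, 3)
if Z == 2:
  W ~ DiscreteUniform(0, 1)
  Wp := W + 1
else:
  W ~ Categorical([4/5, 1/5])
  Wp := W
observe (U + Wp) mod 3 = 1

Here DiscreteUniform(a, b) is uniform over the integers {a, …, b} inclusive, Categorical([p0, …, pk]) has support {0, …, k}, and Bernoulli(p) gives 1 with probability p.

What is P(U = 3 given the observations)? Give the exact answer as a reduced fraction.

Enumerate traces; 24 have nonzero weight after conditioning:
  (Y=0, U=1, Z=1, X=2, W=0) weight 2/75
  (Y=0, U=1, Z=1, X=3, W=0) weight 2/75
  (Y=0, U=2, Z=2, X=2, W=1) weight 1/60
  (Y=0, U=2, Z=2, X=3, W=1) weight 1/60
  (Y=0, U=3, Z=1, X=2, W=1) weight 1/150
  (Y=0, U=3, Z=1, X=3, W=1) weight 1/150
  (Y=0, U=3, Z=2, X=2, W=0) weight 1/60
  (Y=0, U=3, Z=2, X=3, W=0) weight 1/60
  … 16 more
Group by U:
  weight(U=1) = 2/15
  weight(U=2) = 1/12
  weight(U=3) = 7/60
Total weight = 2/15 + 1/12 + 7/60 = 1/3
P(U=1 | obs) = 2/15 / 1/3 = 2/5
P(U=2 | obs) = 1/12 / 1/3 = 1/4
P(U=3 | obs) = 7/60 / 1/3 = 7/20

P(U = 3 | obs) = 7/20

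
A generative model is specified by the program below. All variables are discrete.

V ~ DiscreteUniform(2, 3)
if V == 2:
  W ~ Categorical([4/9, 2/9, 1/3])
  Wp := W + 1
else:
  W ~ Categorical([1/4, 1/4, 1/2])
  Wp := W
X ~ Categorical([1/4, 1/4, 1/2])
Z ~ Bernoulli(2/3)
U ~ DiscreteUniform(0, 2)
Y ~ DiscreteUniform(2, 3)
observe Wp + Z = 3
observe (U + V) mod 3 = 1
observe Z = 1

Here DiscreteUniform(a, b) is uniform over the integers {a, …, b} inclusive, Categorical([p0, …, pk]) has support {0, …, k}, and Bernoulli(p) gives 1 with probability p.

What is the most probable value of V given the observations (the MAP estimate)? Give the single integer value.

Enumerate traces; 12 have nonzero weight after conditioning:
  (V=2, W=1, X=0, Z=1, U=2, Y=2) weight 1/324
  (V=2, W=1, X=0, Z=1, U=2, Y=3) weight 1/324
  (V=2, W=1, X=1, Z=1, U=2, Y=2) weight 1/324
  (V=2, W=1, X=1, Z=1, U=2, Y=3) weight 1/324
  (V=2, W=1, X=2, Z=1, U=2, Y=2) weight 1/162
  (V=2, W=1, X=2, Z=1, U=2, Y=3) weight 1/162
  (V=3, W=2, X=0, Z=1, U=1, Y=2) weight 1/144
  (V=3, W=2, X=0, Z=1, U=1, Y=3) weight 1/144
  … 4 more
Group by V:
  weight(V=2) = 2/81
  weight(V=3) = 1/18
Total weight = 2/81 + 1/18 = 13/162
P(V=2 | obs) = 2/81 / 13/162 = 4/13
P(V=3 | obs) = 1/18 / 13/162 = 9/13
argmax = 3

argmax_v P(V = v | obs) = 3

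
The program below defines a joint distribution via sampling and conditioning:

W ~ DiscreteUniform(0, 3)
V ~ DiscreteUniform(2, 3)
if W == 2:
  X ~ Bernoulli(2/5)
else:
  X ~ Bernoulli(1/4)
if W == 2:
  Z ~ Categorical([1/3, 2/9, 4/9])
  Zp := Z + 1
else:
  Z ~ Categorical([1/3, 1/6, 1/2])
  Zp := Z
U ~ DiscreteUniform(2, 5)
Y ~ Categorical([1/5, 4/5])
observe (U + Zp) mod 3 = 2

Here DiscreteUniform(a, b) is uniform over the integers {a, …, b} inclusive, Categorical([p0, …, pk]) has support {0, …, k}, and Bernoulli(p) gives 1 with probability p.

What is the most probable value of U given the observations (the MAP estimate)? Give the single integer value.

Enumerate traces; 128 have nonzero weight after conditioning:
  (W=0, V=2, X=0, Z=0, U=2, Y=0) weight 1/640
  (W=0, V=2, X=0, Z=0, U=2, Y=1) weight 1/160
  (W=0, V=2, X=0, Z=0, U=5, Y=0) weight 1/640
  (W=0, V=2, X=0, Z=0, U=5, Y=1) weight 1/160
  (W=0, V=2, X=0, Z=1, U=4, Y=0) weight 1/1280
  (W=0, V=2, X=0, Z=1, U=4, Y=1) weight 1/320
  (W=0, V=2, X=0, Z=2, U=3, Y=0) weight 3/1280
  (W=0, V=2, X=0, Z=2, U=3, Y=1) weight 3/320
  … 120 more
Group by U:
  weight(U=2) = 13/144
  weight(U=3) = 31/288
  weight(U=4) = 5/96
  weight(U=5) = 13/144
Total weight = 13/144 + 31/288 + 5/96 + 13/144 = 49/144
P(U=2 | obs) = 13/144 / 49/144 = 13/49
P(U=3 | obs) = 31/288 / 49/144 = 31/98
P(U=4 | obs) = 5/96 / 49/144 = 15/98
P(U=5 | obs) = 13/144 / 49/144 = 13/49
argmax = 3

argmax_v P(U = v | obs) = 3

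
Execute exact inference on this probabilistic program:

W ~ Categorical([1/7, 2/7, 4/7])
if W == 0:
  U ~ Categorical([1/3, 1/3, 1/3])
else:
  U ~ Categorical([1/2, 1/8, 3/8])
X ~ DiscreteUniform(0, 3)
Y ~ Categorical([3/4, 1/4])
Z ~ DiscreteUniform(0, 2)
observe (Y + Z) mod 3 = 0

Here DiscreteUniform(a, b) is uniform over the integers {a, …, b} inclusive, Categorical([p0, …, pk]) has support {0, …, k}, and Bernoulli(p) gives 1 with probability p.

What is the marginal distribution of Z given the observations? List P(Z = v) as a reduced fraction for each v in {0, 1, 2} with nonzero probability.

P(Z=0) = 3/4, P(Z=2) = 1/4

Enumerate traces; 72 have nonzero weight after conditioning:
  (W=0, U=0, X=0, Y=0, Z=0) weight 1/336
  (W=0, U=0, X=0, Y=1, Z=2) weight 1/1008
  (W=0, U=0, X=1, Y=0, Z=0) weight 1/336
  (W=0, U=0, X=1, Y=1, Z=2) weight 1/1008
  (W=0, U=0, X=2, Y=0, Z=0) weight 1/336
  (W=0, U=0, X=2, Y=1, Z=2) weight 1/1008
  (W=0, U=0, X=3, Y=0, Z=0) weight 1/336
  (W=0, U=0, X=3, Y=1, Z=2) weight 1/1008
  … 64 more
Group by Z:
  weight(Z=0) = 1/4
  weight(Z=2) = 1/12
Total weight = 1/4 + 1/12 = 1/3
P(Z=0 | obs) = 1/4 / 1/3 = 3/4
P(Z=2 | obs) = 1/12 / 1/3 = 1/4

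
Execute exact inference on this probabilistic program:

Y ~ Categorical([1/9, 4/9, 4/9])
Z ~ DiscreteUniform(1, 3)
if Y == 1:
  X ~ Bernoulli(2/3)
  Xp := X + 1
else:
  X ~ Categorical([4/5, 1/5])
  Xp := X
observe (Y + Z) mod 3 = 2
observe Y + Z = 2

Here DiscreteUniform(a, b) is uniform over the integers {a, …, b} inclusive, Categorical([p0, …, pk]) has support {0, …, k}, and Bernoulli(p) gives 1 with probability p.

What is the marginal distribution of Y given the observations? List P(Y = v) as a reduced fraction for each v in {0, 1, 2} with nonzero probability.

Enumerate traces; 4 have nonzero weight after conditioning:
  (Y=0, Z=2, X=0) weight 4/135
  (Y=0, Z=2, X=1) weight 1/135
  (Y=1, Z=1, X=0) weight 4/81
  (Y=1, Z=1, X=1) weight 8/81
Group by Y:
  weight(Y=0) = 1/27
  weight(Y=1) = 4/27
Total weight = 1/27 + 4/27 = 5/27
P(Y=0 | obs) = 1/27 / 5/27 = 1/5
P(Y=1 | obs) = 4/27 / 5/27 = 4/5

P(Y=0) = 1/5, P(Y=1) = 4/5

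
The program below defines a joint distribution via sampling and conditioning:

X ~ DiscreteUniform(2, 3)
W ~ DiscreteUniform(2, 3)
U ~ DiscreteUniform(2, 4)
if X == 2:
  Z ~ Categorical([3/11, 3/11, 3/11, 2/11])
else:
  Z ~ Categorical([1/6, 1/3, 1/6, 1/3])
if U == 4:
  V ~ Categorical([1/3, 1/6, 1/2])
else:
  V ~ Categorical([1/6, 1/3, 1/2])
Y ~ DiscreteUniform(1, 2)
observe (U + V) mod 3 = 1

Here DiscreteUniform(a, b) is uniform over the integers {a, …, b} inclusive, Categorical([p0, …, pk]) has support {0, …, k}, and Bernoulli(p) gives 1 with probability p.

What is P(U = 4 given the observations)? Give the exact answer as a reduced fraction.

Enumerate traces; 96 have nonzero weight after conditioning:
  (X=2, W=2, U=2, Z=0, V=2, Y=1) weight 1/176
  (X=2, W=2, U=2, Z=0, V=2, Y=2) weight 1/176
  (X=2, W=2, U=2, Z=1, V=2, Y=1) weight 1/176
  (X=2, W=2, U=2, Z=1, V=2, Y=2) weight 1/176
  (X=2, W=2, U=2, Z=2, V=2, Y=1) weight 1/176
  (X=2, W=2, U=2, Z=2, V=2, Y=2) weight 1/176
  (X=2, W=2, U=2, Z=3, V=2, Y=1) weight 1/264
  (X=2, W=2, U=2, Z=3, V=2, Y=2) weight 1/264
  (X=2, W=2, U=3, Z=0, V=1, Y=1) weight 1/264
  (X=2, W=2, U=4, Z=0, V=0, Y=1) weight 1/264
  … 86 more
Group by U:
  weight(U=2) = 1/6
  weight(U=3) = 1/9
  weight(U=4) = 1/9
Total weight = 1/6 + 1/9 + 1/9 = 7/18
P(U=2 | obs) = 1/6 / 7/18 = 3/7
P(U=3 | obs) = 1/9 / 7/18 = 2/7
P(U=4 | obs) = 1/9 / 7/18 = 2/7

P(U = 4 | obs) = 2/7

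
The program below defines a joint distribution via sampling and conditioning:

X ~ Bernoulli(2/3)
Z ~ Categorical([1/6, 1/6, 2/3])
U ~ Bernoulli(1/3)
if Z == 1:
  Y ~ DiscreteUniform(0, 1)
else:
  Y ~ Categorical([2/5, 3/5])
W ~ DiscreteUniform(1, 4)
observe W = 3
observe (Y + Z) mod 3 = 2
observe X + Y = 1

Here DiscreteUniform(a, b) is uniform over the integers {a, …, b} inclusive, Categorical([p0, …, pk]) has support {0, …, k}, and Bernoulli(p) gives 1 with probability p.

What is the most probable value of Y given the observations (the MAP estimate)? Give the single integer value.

argmax_v P(Y = v | obs) = 0

Enumerate traces; 4 have nonzero weight after conditioning:
  (X=0, Z=1, U=0, Y=1, W=3) weight 1/216
  (X=0, Z=1, U=1, Y=1, W=3) weight 1/432
  (X=1, Z=2, U=0, Y=0, W=3) weight 4/135
  (X=1, Z=2, U=1, Y=0, W=3) weight 2/135
Group by Y:
  weight(Y=0) = 2/45
  weight(Y=1) = 1/144
Total weight = 2/45 + 1/144 = 37/720
P(Y=0 | obs) = 2/45 / 37/720 = 32/37
P(Y=1 | obs) = 1/144 / 37/720 = 5/37
argmax = 0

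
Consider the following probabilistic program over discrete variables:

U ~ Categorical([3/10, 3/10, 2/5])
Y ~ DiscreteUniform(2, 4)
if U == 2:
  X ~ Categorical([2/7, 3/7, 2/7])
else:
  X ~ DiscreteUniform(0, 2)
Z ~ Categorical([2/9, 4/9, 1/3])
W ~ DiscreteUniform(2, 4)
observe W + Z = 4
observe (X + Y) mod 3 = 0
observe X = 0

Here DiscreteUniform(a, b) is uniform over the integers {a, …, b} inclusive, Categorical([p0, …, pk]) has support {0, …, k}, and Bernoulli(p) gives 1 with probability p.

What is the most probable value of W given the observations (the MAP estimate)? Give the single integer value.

argmax_v P(W = v | obs) = 3

Enumerate traces; 9 have nonzero weight after conditioning:
  (U=0, Y=3, X=0, Z=0, W=4) weight 1/405
  (U=0, Y=3, X=0, Z=1, W=3) weight 2/405
  (U=0, Y=3, X=0, Z=2, W=2) weight 1/270
  (U=1, Y=3, X=0, Z=0, W=4) weight 1/405
  (U=1, Y=3, X=0, Z=1, W=3) weight 2/405
  (U=1, Y=3, X=0, Z=2, W=2) weight 1/270
  (U=2, Y=3, X=0, Z=0, W=4) weight 8/2835
  (U=2, Y=3, X=0, Z=1, W=3) weight 16/2835
  … 1 more
Group by W:
  weight(W=2) = 11/945
  weight(W=3) = 44/2835
  weight(W=4) = 22/2835
Total weight = 11/945 + 44/2835 + 22/2835 = 11/315
P(W=2 | obs) = 11/945 / 11/315 = 1/3
P(W=3 | obs) = 44/2835 / 11/315 = 4/9
P(W=4 | obs) = 22/2835 / 11/315 = 2/9
argmax = 3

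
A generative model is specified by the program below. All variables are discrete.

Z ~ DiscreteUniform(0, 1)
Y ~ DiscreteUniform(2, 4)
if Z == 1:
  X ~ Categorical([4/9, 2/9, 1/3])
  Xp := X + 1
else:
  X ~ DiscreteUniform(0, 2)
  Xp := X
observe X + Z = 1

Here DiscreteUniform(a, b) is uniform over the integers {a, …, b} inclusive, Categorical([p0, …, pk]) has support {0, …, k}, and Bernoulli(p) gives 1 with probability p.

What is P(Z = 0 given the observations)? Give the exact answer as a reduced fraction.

P(Z = 0 | obs) = 3/7

Enumerate traces; 6 have nonzero weight after conditioning:
  (Z=0, Y=2, X=1) weight 1/18
  (Z=0, Y=3, X=1) weight 1/18
  (Z=0, Y=4, X=1) weight 1/18
  (Z=1, Y=2, X=0) weight 2/27
  (Z=1, Y=3, X=0) weight 2/27
  (Z=1, Y=4, X=0) weight 2/27
Group by Z:
  weight(Z=0) = 1/6
  weight(Z=1) = 2/9
Total weight = 1/6 + 2/9 = 7/18
P(Z=0 | obs) = 1/6 / 7/18 = 3/7
P(Z=1 | obs) = 2/9 / 7/18 = 4/7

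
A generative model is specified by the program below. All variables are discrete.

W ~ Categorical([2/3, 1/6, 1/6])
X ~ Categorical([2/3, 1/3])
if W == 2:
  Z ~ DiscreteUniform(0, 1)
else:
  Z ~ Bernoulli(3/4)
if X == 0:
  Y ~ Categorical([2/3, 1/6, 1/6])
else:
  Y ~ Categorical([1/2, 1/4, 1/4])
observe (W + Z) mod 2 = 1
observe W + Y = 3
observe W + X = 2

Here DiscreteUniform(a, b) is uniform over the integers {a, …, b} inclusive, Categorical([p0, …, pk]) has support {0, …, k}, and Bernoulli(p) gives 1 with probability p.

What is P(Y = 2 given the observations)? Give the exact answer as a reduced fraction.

P(Y = 2 | obs) = 3/11

Enumerate traces; 2 have nonzero weight after conditioning:
  (W=1, X=1, Z=0, Y=2) weight 1/288
  (W=2, X=0, Z=1, Y=1) weight 1/108
Group by Y:
  weight(Y=1) = 1/108
  weight(Y=2) = 1/288
Total weight = 1/108 + 1/288 = 11/864
P(Y=1 | obs) = 1/108 / 11/864 = 8/11
P(Y=2 | obs) = 1/288 / 11/864 = 3/11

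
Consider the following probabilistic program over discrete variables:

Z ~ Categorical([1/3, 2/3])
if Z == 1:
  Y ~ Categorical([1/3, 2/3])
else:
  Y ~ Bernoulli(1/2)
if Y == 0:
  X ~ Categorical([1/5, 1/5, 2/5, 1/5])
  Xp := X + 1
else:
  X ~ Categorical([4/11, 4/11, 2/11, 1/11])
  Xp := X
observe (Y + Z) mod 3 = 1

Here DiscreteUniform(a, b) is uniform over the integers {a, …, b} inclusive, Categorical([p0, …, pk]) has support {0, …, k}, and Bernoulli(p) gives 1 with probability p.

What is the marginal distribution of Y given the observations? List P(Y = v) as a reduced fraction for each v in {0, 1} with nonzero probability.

P(Y=0) = 4/7, P(Y=1) = 3/7

Enumerate traces; 8 have nonzero weight after conditioning:
  (Z=0, Y=1, X=0) weight 2/33
  (Z=0, Y=1, X=1) weight 2/33
  (Z=0, Y=1, X=2) weight 1/33
  (Z=0, Y=1, X=3) weight 1/66
  (Z=1, Y=0, X=0) weight 2/45
  (Z=1, Y=0, X=1) weight 2/45
  (Z=1, Y=0, X=2) weight 4/45
  (Z=1, Y=0, X=3) weight 2/45
Group by Y:
  weight(Y=0) = 2/9
  weight(Y=1) = 1/6
Total weight = 2/9 + 1/6 = 7/18
P(Y=0 | obs) = 2/9 / 7/18 = 4/7
P(Y=1 | obs) = 1/6 / 7/18 = 3/7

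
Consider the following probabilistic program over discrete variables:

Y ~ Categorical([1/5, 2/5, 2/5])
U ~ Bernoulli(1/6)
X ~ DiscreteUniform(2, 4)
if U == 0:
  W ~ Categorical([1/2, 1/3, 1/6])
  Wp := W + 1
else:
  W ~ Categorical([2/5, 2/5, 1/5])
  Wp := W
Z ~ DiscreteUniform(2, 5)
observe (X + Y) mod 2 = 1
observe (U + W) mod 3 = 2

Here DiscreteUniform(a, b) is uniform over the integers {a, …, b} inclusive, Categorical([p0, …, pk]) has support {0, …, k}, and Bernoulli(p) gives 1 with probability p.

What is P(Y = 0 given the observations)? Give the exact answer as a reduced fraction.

P(Y = 0 | obs) = 1/7

Enumerate traces; 32 have nonzero weight after conditioning:
  (Y=0, U=0, X=3, W=2, Z=2) weight 1/432
  (Y=0, U=0, X=3, W=2, Z=3) weight 1/432
  (Y=0, U=0, X=3, W=2, Z=4) weight 1/432
  (Y=0, U=0, X=3, W=2, Z=5) weight 1/432
  (Y=0, U=1, X=3, W=1, Z=2) weight 1/900
  (Y=0, U=1, X=3, W=1, Z=3) weight 1/900
  (Y=0, U=1, X=3, W=1, Z=4) weight 1/900
  (Y=0, U=1, X=3, W=1, Z=5) weight 1/900
  (Y=1, U=0, X=2, W=2, Z=2) weight 1/216
  (Y=2, U=0, X=3, W=2, Z=2) weight 1/216
  … 22 more
Group by Y:
  weight(Y=0) = 37/2700
  weight(Y=1) = 37/675
  weight(Y=2) = 37/1350
Total weight = 37/2700 + 37/675 + 37/1350 = 259/2700
P(Y=0 | obs) = 37/2700 / 259/2700 = 1/7
P(Y=1 | obs) = 37/675 / 259/2700 = 4/7
P(Y=2 | obs) = 37/1350 / 259/2700 = 2/7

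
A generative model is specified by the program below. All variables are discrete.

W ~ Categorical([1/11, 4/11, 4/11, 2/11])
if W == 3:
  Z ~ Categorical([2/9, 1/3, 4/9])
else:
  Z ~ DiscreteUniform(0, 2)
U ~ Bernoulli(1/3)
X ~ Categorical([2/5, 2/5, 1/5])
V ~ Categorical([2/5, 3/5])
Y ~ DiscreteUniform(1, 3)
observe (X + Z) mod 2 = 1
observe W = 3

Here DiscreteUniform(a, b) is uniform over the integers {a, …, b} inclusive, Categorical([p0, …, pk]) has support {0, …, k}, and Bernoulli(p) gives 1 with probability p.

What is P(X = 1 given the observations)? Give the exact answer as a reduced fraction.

P(X = 1 | obs) = 4/7

Enumerate traces; 48 have nonzero weight after conditioning:
  (W=3, Z=0, U=0, X=1, V=0, Y=1) weight 32/22275
  (W=3, Z=0, U=0, X=1, V=0, Y=2) weight 32/22275
  (W=3, Z=0, U=0, X=1, V=0, Y=3) weight 32/22275
  (W=3, Z=0, U=0, X=1, V=1, Y=1) weight 16/7425
  (W=3, Z=0, U=0, X=1, V=1, Y=2) weight 16/7425
  (W=3, Z=0, U=0, X=1, V=1, Y=3) weight 16/7425
  (W=3, Z=0, U=1, X=1, V=0, Y=1) weight 16/22275
  (W=3, Z=0, U=1, X=1, V=0, Y=2) weight 16/22275
  (W=3, Z=1, U=0, X=0, V=0, Y=1) weight 16/7425
  (W=3, Z=1, U=0, X=2, V=0, Y=1) weight 8/7425
  … 38 more
Group by X:
  weight(X=0) = 4/165
  weight(X=1) = 8/165
  weight(X=2) = 2/165
Total weight = 4/165 + 8/165 + 2/165 = 14/165
P(X=0 | obs) = 4/165 / 14/165 = 2/7
P(X=1 | obs) = 8/165 / 14/165 = 4/7
P(X=2 | obs) = 2/165 / 14/165 = 1/7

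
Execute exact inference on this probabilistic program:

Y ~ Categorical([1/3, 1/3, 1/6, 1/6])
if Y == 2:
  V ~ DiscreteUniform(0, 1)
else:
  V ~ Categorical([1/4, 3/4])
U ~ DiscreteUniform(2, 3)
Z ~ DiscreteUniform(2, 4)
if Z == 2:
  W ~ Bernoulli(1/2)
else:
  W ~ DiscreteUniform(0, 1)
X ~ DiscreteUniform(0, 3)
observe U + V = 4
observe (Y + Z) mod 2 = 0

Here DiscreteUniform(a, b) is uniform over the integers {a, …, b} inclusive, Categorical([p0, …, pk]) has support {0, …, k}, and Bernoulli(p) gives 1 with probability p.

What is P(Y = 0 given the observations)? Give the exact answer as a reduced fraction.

Enumerate traces; 48 have nonzero weight after conditioning:
  (Y=0, V=1, U=3, Z=2, W=0, X=0) weight 1/192
  (Y=0, V=1, U=3, Z=2, W=0, X=1) weight 1/192
  (Y=0, V=1, U=3, Z=2, W=0, X=2) weight 1/192
  (Y=0, V=1, U=3, Z=2, W=0, X=3) weight 1/192
  (Y=0, V=1, U=3, Z=2, W=1, X=0) weight 1/192
  (Y=0, V=1, U=3, Z=2, W=1, X=1) weight 1/192
  (Y=0, V=1, U=3, Z=2, W=1, X=2) weight 1/192
  (Y=0, V=1, U=3, Z=2, W=1, X=3) weight 1/192
  (Y=1, V=1, U=3, Z=3, W=0, X=0) weight 1/192
  (Y=2, V=1, U=3, Z=2, W=0, X=0) weight 1/576
  … 38 more
Group by Y:
  weight(Y=0) = 1/12
  weight(Y=1) = 1/24
  weight(Y=2) = 1/36
  weight(Y=3) = 1/48
Total weight = 1/12 + 1/24 + 1/36 + 1/48 = 25/144
P(Y=0 | obs) = 1/12 / 25/144 = 12/25
P(Y=1 | obs) = 1/24 / 25/144 = 6/25
P(Y=2 | obs) = 1/36 / 25/144 = 4/25
P(Y=3 | obs) = 1/48 / 25/144 = 3/25

P(Y = 0 | obs) = 12/25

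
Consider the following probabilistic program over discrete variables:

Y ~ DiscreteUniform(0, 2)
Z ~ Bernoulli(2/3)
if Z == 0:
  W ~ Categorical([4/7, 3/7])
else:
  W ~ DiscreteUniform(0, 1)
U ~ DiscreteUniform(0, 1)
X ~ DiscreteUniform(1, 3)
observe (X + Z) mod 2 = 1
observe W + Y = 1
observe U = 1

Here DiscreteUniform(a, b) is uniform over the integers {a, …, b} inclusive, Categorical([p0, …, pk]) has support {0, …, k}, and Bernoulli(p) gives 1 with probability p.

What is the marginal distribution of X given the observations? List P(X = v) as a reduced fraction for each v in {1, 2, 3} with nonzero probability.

Enumerate traces; 6 have nonzero weight after conditioning:
  (Y=0, Z=0, W=1, U=1, X=1) weight 1/126
  (Y=0, Z=0, W=1, U=1, X=3) weight 1/126
  (Y=0, Z=1, W=1, U=1, X=2) weight 1/54
  (Y=1, Z=0, W=0, U=1, X=1) weight 2/189
  (Y=1, Z=0, W=0, U=1, X=3) weight 2/189
  (Y=1, Z=1, W=0, U=1, X=2) weight 1/54
Group by X:
  weight(X=1) = 1/54
  weight(X=2) = 1/27
  weight(X=3) = 1/54
Total weight = 1/54 + 1/27 + 1/54 = 2/27
P(X=1 | obs) = 1/54 / 2/27 = 1/4
P(X=2 | obs) = 1/27 / 2/27 = 1/2
P(X=3 | obs) = 1/54 / 2/27 = 1/4

P(X=1) = 1/4, P(X=2) = 1/2, P(X=3) = 1/4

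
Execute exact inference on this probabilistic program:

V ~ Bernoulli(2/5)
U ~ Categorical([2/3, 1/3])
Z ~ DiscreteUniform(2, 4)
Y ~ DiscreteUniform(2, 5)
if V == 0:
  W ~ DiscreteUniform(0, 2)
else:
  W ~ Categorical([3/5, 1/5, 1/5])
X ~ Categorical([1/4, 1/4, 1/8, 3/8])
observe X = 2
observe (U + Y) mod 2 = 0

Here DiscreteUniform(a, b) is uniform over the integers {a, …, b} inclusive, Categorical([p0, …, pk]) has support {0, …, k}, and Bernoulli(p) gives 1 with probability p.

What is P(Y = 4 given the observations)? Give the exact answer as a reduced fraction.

Enumerate traces; 72 have nonzero weight after conditioning:
  (V=0, U=0, Z=2, Y=2, W=0, X=2) weight 1/720
  (V=0, U=0, Z=2, Y=2, W=1, X=2) weight 1/720
  (V=0, U=0, Z=2, Y=2, W=2, X=2) weight 1/720
  (V=0, U=0, Z=2, Y=4, W=0, X=2) weight 1/720
  (V=0, U=0, Z=2, Y=4, W=1, X=2) weight 1/720
  (V=0, U=0, Z=2, Y=4, W=2, X=2) weight 1/720
  (V=0, U=0, Z=3, Y=2, W=0, X=2) weight 1/720
  (V=0, U=0, Z=3, Y=2, W=1, X=2) weight 1/720
  (V=0, U=1, Z=2, Y=3, W=0, X=2) weight 1/1440
  (V=0, U=1, Z=2, Y=5, W=0, X=2) weight 1/1440
  … 62 more
Group by Y:
  weight(Y=2) = 1/48
  weight(Y=3) = 1/96
  weight(Y=4) = 1/48
  weight(Y=5) = 1/96
Total weight = 1/48 + 1/96 + 1/48 + 1/96 = 1/16
P(Y=2 | obs) = 1/48 / 1/16 = 1/3
P(Y=3 | obs) = 1/96 / 1/16 = 1/6
P(Y=4 | obs) = 1/48 / 1/16 = 1/3
P(Y=5 | obs) = 1/96 / 1/16 = 1/6

P(Y = 4 | obs) = 1/3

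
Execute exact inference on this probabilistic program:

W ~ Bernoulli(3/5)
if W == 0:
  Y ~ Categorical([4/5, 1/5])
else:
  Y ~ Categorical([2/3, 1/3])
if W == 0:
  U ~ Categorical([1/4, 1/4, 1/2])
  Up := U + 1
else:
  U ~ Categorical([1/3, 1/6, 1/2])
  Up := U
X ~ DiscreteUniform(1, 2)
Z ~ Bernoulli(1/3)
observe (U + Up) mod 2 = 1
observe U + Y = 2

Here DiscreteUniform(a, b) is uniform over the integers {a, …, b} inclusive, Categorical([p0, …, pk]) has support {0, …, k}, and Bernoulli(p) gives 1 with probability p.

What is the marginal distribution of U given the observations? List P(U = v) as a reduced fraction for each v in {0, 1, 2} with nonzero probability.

Enumerate traces; 8 have nonzero weight after conditioning:
  (W=0, Y=0, U=2, X=1, Z=0) weight 4/75
  (W=0, Y=0, U=2, X=1, Z=1) weight 2/75
  (W=0, Y=0, U=2, X=2, Z=0) weight 4/75
  (W=0, Y=0, U=2, X=2, Z=1) weight 2/75
  (W=0, Y=1, U=1, X=1, Z=0) weight 1/150
  (W=0, Y=1, U=1, X=1, Z=1) weight 1/300
  (W=0, Y=1, U=1, X=2, Z=0) weight 1/150
  (W=0, Y=1, U=1, X=2, Z=1) weight 1/300
Group by U:
  weight(U=1) = 1/50
  weight(U=2) = 4/25
Total weight = 1/50 + 4/25 = 9/50
P(U=1 | obs) = 1/50 / 9/50 = 1/9
P(U=2 | obs) = 4/25 / 9/50 = 8/9

P(U=1) = 1/9, P(U=2) = 8/9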